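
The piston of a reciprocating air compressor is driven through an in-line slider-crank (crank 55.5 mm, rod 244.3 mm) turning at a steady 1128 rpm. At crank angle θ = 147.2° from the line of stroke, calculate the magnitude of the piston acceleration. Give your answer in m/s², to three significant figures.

ω = 2π·1128/60 = 118.1 rad/s
x(θ) = r cosθ + √(L² − r² sin²θ); with ω constant, a = ω²·d²x/dθ².
d²x/dθ² = −r cosθ − r²(cos2θ)/√u − r⁴ sin²2θ/(4u^{3/2}),  u = L² − r² sin²θ = 0.0587786 m².
Substituting r = 0.0555 m, L = 0.2443 m, θ = 147.2°: d²x/dθ² = +0.041265 m.
a = ω²·d²x/dθ² = (118.1)²·(+0.041265) = +575.78 m/s²;  |a| = 575.78 m/s².

576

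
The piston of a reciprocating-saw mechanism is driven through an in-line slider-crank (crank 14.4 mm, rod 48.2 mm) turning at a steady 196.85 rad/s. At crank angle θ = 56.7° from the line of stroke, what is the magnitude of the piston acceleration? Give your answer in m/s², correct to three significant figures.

ω = 196.8 rad/s
x(θ) = r cosθ + √(L² − r² sin²θ); with ω constant, a = ω²·d²x/dθ².
d²x/dθ² = −r cosθ − r²(cos2θ)/√u − r⁴ sin²2θ/(4u^{3/2}),  u = L² − r² sin²θ = 0.00217838 m².
Substituting r = 0.0144 m, L = 0.0482 m, θ = 56.7°: d²x/dθ² = -0.0062305 m.
a = ω²·d²x/dθ² = (196.8)²·(-0.0062305) = -241.43 m/s²;  |a| = 241.43 m/s².

241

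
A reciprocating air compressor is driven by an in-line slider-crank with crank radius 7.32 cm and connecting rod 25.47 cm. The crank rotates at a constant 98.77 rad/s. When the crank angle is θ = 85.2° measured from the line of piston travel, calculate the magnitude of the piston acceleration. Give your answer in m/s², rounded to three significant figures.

ω = 98.77 rad/s
x(θ) = r cosθ + √(L² − r² sin²θ); with ω constant, a = ω²·d²x/dθ².
d²x/dθ² = −r cosθ − r²(cos2θ)/√u − r⁴ sin²2θ/(4u^{3/2}),  u = L² − r² sin²θ = 0.0595514 m².
Substituting r = 0.0732 m, L = 0.2547 m, θ = 85.2°: d²x/dθ² = +0.015511 m.
a = ω²·d²x/dθ² = (98.77)²·(+0.015511) = +151.32 m/s²;  |a| = 151.32 m/s².

151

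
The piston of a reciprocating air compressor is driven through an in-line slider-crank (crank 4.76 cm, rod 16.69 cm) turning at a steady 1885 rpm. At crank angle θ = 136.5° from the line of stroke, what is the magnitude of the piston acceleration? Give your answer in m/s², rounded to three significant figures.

ω = 2π·1885/60 = 197.4 rad/s
x(θ) = r cosθ + √(L² − r² sin²θ); with ω constant, a = ω²·d²x/dθ².
d²x/dθ² = −r cosθ − r²(cos2θ)/√u − r⁴ sin²2θ/(4u^{3/2}),  u = L² − r² sin²θ = 0.026782 m².
Substituting r = 0.0476 m, L = 0.1669 m, θ = 136.5°: d²x/dθ² = +0.033511 m.
a = ω²·d²x/dθ² = (197.4)²·(+0.033511) = +1305.8 m/s²;  |a| = 1305.8 m/s².

1310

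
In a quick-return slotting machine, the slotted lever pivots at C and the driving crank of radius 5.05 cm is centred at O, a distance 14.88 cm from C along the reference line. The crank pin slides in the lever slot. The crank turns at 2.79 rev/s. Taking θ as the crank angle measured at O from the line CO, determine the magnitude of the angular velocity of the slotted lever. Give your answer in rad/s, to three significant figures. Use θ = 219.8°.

ω = 17.53 rad/s (from 2.79 rev/s).
Crank pin A relative to C: A = (d + r cosθ, r sinθ); lever angle φ = atan2(r sinθ, d + r cosθ).
Differentiating tanφ: φ̇ = rω(d cosθ + r)/(d² + r² + 2dr cosθ).
d² + r² + 2dr cosθ = |CA|² = 0.0131453 m²;  d cosθ + r = -0.063821 m.
|ω_lever| = |0.0505·17.53·-0.063821| / 0.0131453 = 4.298 rad/s.

4.30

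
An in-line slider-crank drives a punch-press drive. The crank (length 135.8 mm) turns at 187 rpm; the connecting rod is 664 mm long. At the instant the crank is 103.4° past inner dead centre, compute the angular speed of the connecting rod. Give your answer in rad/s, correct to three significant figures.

0.947

ω = 19.58 rad/s (converted from 187 rpm).
The rod makes angle φ with the slider axis where L sinφ = r sinθ; differentiating, L cosφ·φ̇ = r ω cosθ.
L cosφ = √(L² − r² sin²θ) = 0.65073 m.
|ω_rod| = r ω |cosθ| / √(L² − r² sin²θ) = 0.1358·19.58·0.23175/0.65073 = 0.94708 rad/s.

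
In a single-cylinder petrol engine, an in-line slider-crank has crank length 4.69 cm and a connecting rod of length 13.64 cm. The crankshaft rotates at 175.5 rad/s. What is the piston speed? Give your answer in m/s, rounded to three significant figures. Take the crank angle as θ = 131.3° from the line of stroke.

4.73

ω = 175.5 rad/s
For an in-line slider-crank, x = r cosθ + √(L² − r² sin²θ), so v = −rω sinθ·[1 + r cosθ/√(L² − r² sin²θ)].
With r = 0.0469 m, L = 0.1364 m, θ = 131.3°: √(L² − r² sin²θ) = 0.13177 m.
v = −0.0469·175.5·0.75126·[1 + 0.0469·-0.66000/0.13177] = -4.731 m/s.
|v| = 4.731 m/s.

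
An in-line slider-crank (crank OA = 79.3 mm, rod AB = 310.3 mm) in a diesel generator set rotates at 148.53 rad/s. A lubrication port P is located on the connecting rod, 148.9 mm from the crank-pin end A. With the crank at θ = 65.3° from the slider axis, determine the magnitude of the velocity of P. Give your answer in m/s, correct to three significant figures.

ω = 148.5 rad/s.  Crank-pin speed |V_A| = rω = 11.778 m/s, perpendicular to OA.
Rod angle: sinφ = −(r/L) sinθ ⇒ φ = -13.425°; ω_rod = −rω cosθ/√(L²−r²sin²θ) = -16.307 rad/s.
V_P = V_A + ω_rod × AP, with AP = 0.1489 m along the rod.
Components: V_Px = −rω sinθ − a·ω_rod·sinφ = -11.265 m/s;  V_Py = rω cosθ + a·ω_rod·cosφ = +2.56 m/s.
|V_P| = √(V_Px² + V_Py²) = 11.552 m/s.

11.6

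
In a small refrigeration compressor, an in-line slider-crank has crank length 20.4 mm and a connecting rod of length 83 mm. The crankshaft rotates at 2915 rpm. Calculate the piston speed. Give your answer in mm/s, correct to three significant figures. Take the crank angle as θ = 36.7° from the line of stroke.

4460

ω = 2π·2915/60 = 305.3 rad/s
For an in-line slider-crank, x = r cosθ + √(L² − r² sin²θ), so v = −rω sinθ·[1 + r cosθ/√(L² − r² sin²θ)].
With r = 0.0204 m, L = 0.083 m, θ = 36.7°: √(L² − r² sin²θ) = 0.0821 m.
v = −0.0204·305.3·0.59763·[1 + 0.0204·0.80178/0.0821] = -4.463 m/s.
|v| = 4.463 m/s = 4463 mm/s.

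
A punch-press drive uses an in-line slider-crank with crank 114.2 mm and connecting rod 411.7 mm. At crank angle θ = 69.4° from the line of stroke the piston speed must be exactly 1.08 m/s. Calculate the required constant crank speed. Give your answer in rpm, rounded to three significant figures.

87.6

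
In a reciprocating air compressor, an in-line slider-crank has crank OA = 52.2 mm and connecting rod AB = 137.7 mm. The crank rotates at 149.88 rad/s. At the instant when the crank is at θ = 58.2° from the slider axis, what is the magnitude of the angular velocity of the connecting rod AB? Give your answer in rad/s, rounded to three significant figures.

31.6

ω = 149.9 rad/s
The rod makes angle φ with the slider axis where L sinφ = r sinθ; differentiating, L cosφ·φ̇ = r ω cosθ.
L cosφ = √(L² − r² sin²θ) = 0.13036 m.
|ω_rod| = r ω |cosθ| / √(L² − r² sin²θ) = 0.0522·149.9·0.52696/0.13036 = 31.627 rad/s.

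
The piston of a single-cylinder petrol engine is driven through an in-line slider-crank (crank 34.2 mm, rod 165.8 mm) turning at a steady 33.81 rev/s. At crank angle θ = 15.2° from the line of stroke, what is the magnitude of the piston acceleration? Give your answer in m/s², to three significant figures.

1770

ω = 2π·33.8 = 212.4 rad/s
x(θ) = r cosθ + √(L² − r² sin²θ); with ω constant, a = ω²·d²x/dθ².
d²x/dθ² = −r cosθ − r²(cos2θ)/√u − r⁴ sin²2θ/(4u^{3/2}),  u = L² − r² sin²θ = 0.0274092 m².
Substituting r = 0.0342 m, L = 0.1658 m, θ = 15.2°: d²x/dθ² = -0.039116 m.
a = ω²·d²x/dθ² = (212.4)²·(-0.039116) = -1765.3 m/s²;  |a| = 1765.3 m/s².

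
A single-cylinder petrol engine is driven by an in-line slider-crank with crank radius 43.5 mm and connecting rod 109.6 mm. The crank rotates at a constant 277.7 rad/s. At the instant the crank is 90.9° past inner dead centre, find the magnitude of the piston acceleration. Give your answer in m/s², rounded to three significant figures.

ω = 277.7 rad/s
x(θ) = r cosθ + √(L² − r² sin²θ); with ω constant, a = ω²·d²x/dθ².
d²x/dθ² = −r cosθ − r²(cos2θ)/√u − r⁴ sin²2θ/(4u^{3/2}),  u = L² − r² sin²θ = 0.0101204 m².
Substituting r = 0.0435 m, L = 0.1096 m, θ = 90.9°: d²x/dθ² = +0.019483 m.
a = ω²·d²x/dθ² = (277.7)²·(+0.019483) = +1502.5 m/s²;  |a| = 1502.5 m/s².

1500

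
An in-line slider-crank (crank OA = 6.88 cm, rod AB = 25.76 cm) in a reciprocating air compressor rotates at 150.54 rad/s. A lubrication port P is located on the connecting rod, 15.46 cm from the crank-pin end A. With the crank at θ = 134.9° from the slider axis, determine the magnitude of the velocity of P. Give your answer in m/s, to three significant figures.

ω = 150.5 rad/s.  Crank-pin speed |V_A| = rω = 10.357 m/s, perpendicular to OA.
Rod angle: sinφ = −(r/L) sinθ ⇒ φ = -10.905°; ω_rod = −rω cosθ/√(L²−r²sin²θ) = +28.902 rad/s.
V_P = V_A + ω_rod × AP, with AP = 0.1546 m along the rod.
Components: V_Px = −rω sinθ − a·ω_rod·sinφ = -6.491 m/s;  V_Py = rω cosθ + a·ω_rod·cosφ = -2.9232 m/s.
|V_P| = √(V_Px² + V_Py²) = 7.1189 m/s.

7.12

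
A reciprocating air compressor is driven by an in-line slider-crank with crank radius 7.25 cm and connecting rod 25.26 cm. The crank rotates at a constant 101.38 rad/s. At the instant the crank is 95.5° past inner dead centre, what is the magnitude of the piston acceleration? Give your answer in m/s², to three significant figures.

290

ω = 101.4 rad/s
x(θ) = r cosθ + √(L² − r² sin²θ); with ω constant, a = ω²·d²x/dθ².
d²x/dθ² = −r cosθ − r²(cos2θ)/√u − r⁴ sin²2θ/(4u^{3/2}),  u = L² − r² sin²θ = 0.0585988 m².
Substituting r = 0.0725 m, L = 0.2526 m, θ = 95.5°: d²x/dθ² = +0.028246 m.
a = ω²·d²x/dθ² = (101.4)²·(+0.028246) = +290.31 m/s²;  |a| = 290.31 m/s².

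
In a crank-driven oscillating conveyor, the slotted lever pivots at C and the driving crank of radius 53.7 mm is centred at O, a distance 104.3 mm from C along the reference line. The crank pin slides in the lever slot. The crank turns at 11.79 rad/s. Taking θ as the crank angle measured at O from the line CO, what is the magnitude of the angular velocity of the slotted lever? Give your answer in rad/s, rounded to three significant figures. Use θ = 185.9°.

12.1

ω = 11.79 rad/s
Crank pin A relative to C: A = (d + r cosθ, r sinθ); lever angle φ = atan2(r sinθ, d + r cosθ).
Differentiating tanφ: φ̇ = rω(d cosθ + r)/(d² + r² + 2dr cosθ).
d² + r² + 2dr cosθ = |CA|² = 0.0026197 m²;  d cosθ + r = -0.050048 m.
|ω_lever| = |0.0537·11.79·-0.050048| / 0.0026197 = 12.095 rad/s.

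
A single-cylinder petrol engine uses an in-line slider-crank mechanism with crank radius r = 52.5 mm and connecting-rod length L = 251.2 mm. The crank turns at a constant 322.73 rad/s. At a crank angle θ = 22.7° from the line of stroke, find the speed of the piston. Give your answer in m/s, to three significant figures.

7.80

ω = 322.7 rad/s
For an in-line slider-crank, x = r cosθ + √(L² − r² sin²θ), so v = −rω sinθ·[1 + r cosθ/√(L² − r² sin²θ)].
With r = 0.0525 m, L = 0.2512 m, θ = 22.7°: √(L² − r² sin²θ) = 0.25038 m.
v = −0.0525·322.7·0.38591·[1 + 0.0525·0.92254/0.25038] = -7.8033 m/s.
|v| = 7.8033 m/s.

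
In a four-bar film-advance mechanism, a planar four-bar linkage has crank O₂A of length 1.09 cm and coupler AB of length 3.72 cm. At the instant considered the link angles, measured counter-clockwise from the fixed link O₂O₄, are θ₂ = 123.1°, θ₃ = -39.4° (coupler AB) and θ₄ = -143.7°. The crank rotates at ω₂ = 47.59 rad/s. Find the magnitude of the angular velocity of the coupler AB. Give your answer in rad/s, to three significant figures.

14.4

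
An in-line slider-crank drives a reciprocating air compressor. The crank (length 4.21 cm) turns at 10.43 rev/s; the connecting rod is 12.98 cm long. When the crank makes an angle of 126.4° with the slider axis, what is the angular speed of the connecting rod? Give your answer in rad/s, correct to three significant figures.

ω = 65.53 rad/s (converted from 10.43 rev/s).
The rod makes angle φ with the slider axis where L sinφ = r sinθ; differentiating, L cosφ·φ̇ = r ω cosθ.
L cosφ = √(L² − r² sin²θ) = 0.1253 m.
|ω_rod| = r ω |cosθ| / √(L² − r² sin²θ) = 0.0421·65.53·0.59342/0.1253 = 13.067 rad/s.

13.1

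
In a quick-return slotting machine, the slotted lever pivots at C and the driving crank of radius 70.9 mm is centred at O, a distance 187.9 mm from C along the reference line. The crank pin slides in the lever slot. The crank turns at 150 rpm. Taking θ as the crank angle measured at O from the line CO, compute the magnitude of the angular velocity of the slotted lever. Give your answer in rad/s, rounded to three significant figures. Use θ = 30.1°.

4.10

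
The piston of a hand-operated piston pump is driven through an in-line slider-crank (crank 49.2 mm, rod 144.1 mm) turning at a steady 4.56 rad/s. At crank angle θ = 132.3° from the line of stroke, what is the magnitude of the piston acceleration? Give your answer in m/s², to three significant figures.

0.711

ω = 4.56 rad/s
x(θ) = r cosθ + √(L² − r² sin²θ); with ω constant, a = ω²·d²x/dθ².
d²x/dθ² = −r cosθ − r²(cos2θ)/√u − r⁴ sin²2θ/(4u^{3/2}),  u = L² − r² sin²θ = 0.0194406 m².
Substituting r = 0.0492 m, L = 0.1441 m, θ = 132.3°: d²x/dθ² = +0.03421 m.
a = ω²·d²x/dθ² = (4.56)²·(+0.03421) = +0.71136 m/s²;  |a| = 0.71136 m/s².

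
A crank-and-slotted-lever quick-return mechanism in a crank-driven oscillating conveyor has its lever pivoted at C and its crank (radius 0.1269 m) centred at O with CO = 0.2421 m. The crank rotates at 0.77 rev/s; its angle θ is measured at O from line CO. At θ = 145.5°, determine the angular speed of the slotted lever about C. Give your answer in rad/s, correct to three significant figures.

ω = 4.838 rad/s (from 0.77 rev/s).
Crank pin A relative to C: A = (d + r cosθ, r sinθ); lever angle φ = atan2(r sinθ, d + r cosθ).
Differentiating tanφ: φ̇ = rω(d cosθ + r)/(d² + r² + 2dr cosθ).
d² + r² + 2dr cosθ = |CA|² = 0.0240776 m²;  d cosθ + r = -0.072621 m.
|ω_lever| = |0.1269·4.838·-0.072621| / 0.0240776 = 1.8517 rad/s.

1.85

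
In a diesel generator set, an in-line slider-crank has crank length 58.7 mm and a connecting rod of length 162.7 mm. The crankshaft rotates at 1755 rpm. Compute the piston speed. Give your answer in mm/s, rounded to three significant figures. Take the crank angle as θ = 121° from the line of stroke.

7440

ω = 2π·1755/60 = 183.8 rad/s
For an in-line slider-crank, x = r cosθ + √(L² − r² sin²θ), so v = −rω sinθ·[1 + r cosθ/√(L² − r² sin²θ)].
With r = 0.0587 m, L = 0.1627 m, θ = 121°: √(L² − r² sin²θ) = 0.15472 m.
v = −0.0587·183.8·0.85717·[1 + 0.0587·-0.51504/0.15472] = -7.4403 m/s.
|v| = 7.4403 m/s = 7440.3 mm/s.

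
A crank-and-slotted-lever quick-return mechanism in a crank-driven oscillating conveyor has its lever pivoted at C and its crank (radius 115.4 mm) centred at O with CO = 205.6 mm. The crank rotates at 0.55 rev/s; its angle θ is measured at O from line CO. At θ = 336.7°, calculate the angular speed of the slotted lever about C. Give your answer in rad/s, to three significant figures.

ω = 3.456 rad/s (from 0.55 rev/s).
Crank pin A relative to C: A = (d + r cosθ, r sinθ); lever angle φ = atan2(r sinθ, d + r cosθ).
Differentiating tanφ: φ̇ = rω(d cosθ + r)/(d² + r² + 2dr cosθ).
d² + r² + 2dr cosθ = |CA|² = 0.0991711 m²;  d cosθ + r = +0.30423 m.
|ω_lever| = |0.1154·3.456·+0.30423| / 0.0991711 = 1.2234 rad/s.

1.22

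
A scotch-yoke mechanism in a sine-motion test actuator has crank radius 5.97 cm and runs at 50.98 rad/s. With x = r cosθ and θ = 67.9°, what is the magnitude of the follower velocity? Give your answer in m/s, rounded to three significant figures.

ω = 50.98 rad/s
x = r cosθ ⇒ ẋ = −rω sinθ.
|v| = rω|sinθ| = 0.0597·50.98·|sin 67.9°| = 2.8199 m/s.

2.82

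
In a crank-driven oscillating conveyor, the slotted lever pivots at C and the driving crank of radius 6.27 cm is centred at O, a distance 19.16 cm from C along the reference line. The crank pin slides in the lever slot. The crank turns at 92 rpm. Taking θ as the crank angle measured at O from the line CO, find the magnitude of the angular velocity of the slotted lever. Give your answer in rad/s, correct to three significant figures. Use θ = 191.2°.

ω = 9.634 rad/s (from 92 rpm).
Crank pin A relative to C: A = (d + r cosθ, r sinθ); lever angle φ = atan2(r sinθ, d + r cosθ).
Differentiating tanφ: φ̇ = rω(d cosθ + r)/(d² + r² + 2dr cosθ).
d² + r² + 2dr cosθ = |CA|² = 0.0170728 m²;  d cosθ + r = -0.12525 m.
|ω_lever| = |0.0627·9.634·-0.12525| / 0.0170728 = 4.4316 rad/s.

4.43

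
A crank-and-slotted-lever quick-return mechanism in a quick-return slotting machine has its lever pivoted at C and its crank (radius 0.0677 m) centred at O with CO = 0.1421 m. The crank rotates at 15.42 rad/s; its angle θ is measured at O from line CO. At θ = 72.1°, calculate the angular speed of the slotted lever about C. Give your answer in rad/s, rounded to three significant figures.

3.79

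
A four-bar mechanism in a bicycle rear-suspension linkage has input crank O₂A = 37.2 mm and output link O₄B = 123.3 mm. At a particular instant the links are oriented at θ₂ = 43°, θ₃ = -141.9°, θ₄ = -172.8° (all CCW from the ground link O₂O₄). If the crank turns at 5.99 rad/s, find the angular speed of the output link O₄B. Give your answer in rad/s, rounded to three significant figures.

0.301

ω₂ = 5.99 rad/s
Differentiating the loop-closure r₂e^{iθ₂}+r₃e^{iθ₃}=r₁+r₄e^{iθ₄} gives r₂ω₂e^{iθ₂}+r₃ω₃e^{iθ₃}=r₄ω₄e^{iθ₄}.
Eliminating the other unknown: ω₄ = r₂ω₂ sin(θ₂−θ₃) / [r₄ sin(θ₄−θ₃)].
Numerator sine = -0.08542; denominator sine = -0.51354.
Result = 0.0372·5.99·(-0.08542) / (0.1233·(-0.51354)) = +0.30059 rad/s; magnitude 0.30059 rad/s.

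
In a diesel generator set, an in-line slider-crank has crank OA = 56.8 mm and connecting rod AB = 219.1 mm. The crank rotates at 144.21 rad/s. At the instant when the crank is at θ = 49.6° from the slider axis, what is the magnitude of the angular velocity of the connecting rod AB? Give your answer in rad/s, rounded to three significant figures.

ω = 144.2 rad/s
The rod makes angle φ with the slider axis where L sinφ = r sinθ; differentiating, L cosφ·φ̇ = r ω cosθ.
L cosφ = √(L² − r² sin²θ) = 0.21479 m.
|ω_rod| = r ω |cosθ| / √(L² − r² sin²θ) = 0.0568·144.2·0.64812/0.21479 = 24.717 rad/s.

24.7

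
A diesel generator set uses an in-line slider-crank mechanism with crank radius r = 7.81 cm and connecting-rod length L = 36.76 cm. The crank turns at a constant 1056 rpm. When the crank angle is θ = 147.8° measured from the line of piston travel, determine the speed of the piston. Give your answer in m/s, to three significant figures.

3.77

ω = 2π·1056/60 = 110.6 rad/s
For an in-line slider-crank, x = r cosθ + √(L² − r² sin²θ), so v = −rω sinθ·[1 + r cosθ/√(L² − r² sin²θ)].
With r = 0.0781 m, L = 0.3676 m, θ = 147.8°: √(L² − r² sin²θ) = 0.36524 m.
v = −0.0781·110.6·0.53288·[1 + 0.0781·-0.84619/0.36524] = -3.7695 m/s.
|v| = 3.7695 m/s.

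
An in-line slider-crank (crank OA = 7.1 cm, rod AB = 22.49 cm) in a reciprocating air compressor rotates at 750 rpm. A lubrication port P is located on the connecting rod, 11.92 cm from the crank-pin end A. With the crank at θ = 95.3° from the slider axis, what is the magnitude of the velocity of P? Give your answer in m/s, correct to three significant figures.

5.47

ω = 78.54 rad/s.  Crank-pin speed |V_A| = rω = 5.5763 m/s, perpendicular to OA.
Rod angle: sinφ = −(r/L) sinθ ⇒ φ = -18.321°; ω_rod = −rω cosθ/√(L²−r²sin²θ) = +2.4126 rad/s.
V_P = V_A + ω_rod × AP, with AP = 0.1192 m along the rod.
Components: V_Px = −rω sinθ − a·ω_rod·sinφ = -5.4621 m/s;  V_Py = rω cosθ + a·ω_rod·cosφ = -0.24208 m/s.
|V_P| = √(V_Px² + V_Py²) = 5.4674 m/s.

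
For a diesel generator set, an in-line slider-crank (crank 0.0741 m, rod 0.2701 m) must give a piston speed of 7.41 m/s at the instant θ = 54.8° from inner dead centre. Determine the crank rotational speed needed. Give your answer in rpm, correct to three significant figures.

For an in-line slider-crank, |v_piston| = rω|sinθ|·[1 + r cosθ/√(L² − r² sin²θ)].
With r = 0.0741 m, L = 0.2701 m, θ = 54.8°: the bracketed kinematic factor |dx/dθ| = 0.070376 m.
ω = v/|dx/dθ| = 7.41/0.070376 = 105.29 rad/s.
N = 60ω/(2π) = 1005.5 rpm.

1010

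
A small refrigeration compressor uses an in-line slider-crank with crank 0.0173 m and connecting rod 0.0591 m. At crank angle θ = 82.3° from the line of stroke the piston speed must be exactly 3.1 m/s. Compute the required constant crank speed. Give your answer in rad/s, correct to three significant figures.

For an in-line slider-crank, |v_piston| = rω|sinθ|·[1 + r cosθ/√(L² − r² sin²θ)].
With r = 0.0173 m, L = 0.0591 m, θ = 82.3°: the bracketed kinematic factor |dx/dθ| = 0.017847 m.
ω = v/|dx/dθ| = 3.1/0.017847 = 173.7 rad/s.

174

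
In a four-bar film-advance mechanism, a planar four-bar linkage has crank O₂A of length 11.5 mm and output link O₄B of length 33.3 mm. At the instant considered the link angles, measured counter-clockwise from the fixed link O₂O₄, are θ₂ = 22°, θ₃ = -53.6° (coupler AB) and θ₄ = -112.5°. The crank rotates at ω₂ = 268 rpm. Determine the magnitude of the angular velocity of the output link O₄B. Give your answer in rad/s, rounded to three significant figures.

11.0

ω₂ = 28.06 rad/s (from 268 rpm).
Differentiating the loop-closure r₂e^{iθ₂}+r₃e^{iθ₃}=r₁+r₄e^{iθ₄} gives r₂ω₂e^{iθ₂}+r₃ω₃e^{iθ₃}=r₄ω₄e^{iθ₄}.
Eliminating the other unknown: ω₄ = r₂ω₂ sin(θ₂−θ₃) / [r₄ sin(θ₄−θ₃)].
Numerator sine = +0.96858; denominator sine = -0.85627.
Result = 0.0115·28.06·(+0.96858) / (0.0333·(-0.85627)) = -10.963 rad/s; magnitude 10.963 rad/s.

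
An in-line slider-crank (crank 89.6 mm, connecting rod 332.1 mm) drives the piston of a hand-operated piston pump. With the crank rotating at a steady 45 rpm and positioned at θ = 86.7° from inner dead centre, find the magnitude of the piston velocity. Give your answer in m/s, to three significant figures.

ω = 2π·45/60 = 4.712 rad/s
For an in-line slider-crank, x = r cosθ + √(L² − r² sin²θ), so v = −rω sinθ·[1 + r cosθ/√(L² − r² sin²θ)].
With r = 0.0896 m, L = 0.3321 m, θ = 86.7°: √(L² − r² sin²θ) = 0.31983 m.
v = −0.0896·4.712·0.99834·[1 + 0.0896·0.05756/0.31983] = -0.42833 m/s.
|v| = 0.42833 m/s.

0.428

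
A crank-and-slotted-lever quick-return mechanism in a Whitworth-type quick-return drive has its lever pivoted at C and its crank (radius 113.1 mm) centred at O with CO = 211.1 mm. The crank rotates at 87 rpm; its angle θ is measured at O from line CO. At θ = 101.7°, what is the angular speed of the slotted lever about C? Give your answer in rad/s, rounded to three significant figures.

1.52

ω = 9.111 rad/s (from 87 rpm).
Crank pin A relative to C: A = (d + r cosθ, r sinθ); lever angle φ = atan2(r sinθ, d + r cosθ).
Differentiating tanφ: φ̇ = rω(d cosθ + r)/(d² + r² + 2dr cosθ).
d² + r² + 2dr cosθ = |CA|² = 0.0476716 m²;  d cosθ + r = +0.070292 m.
|ω_lever| = |0.1131·9.111·+0.070292| / 0.0476716 = 1.5193 rad/s.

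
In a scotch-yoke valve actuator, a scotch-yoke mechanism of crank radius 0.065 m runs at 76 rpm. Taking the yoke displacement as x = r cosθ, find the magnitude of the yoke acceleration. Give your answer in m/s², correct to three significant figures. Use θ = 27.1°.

3.67

ω = 7.959 rad/s (from 76 rpm).
x = r cosθ ⇒ ẍ = −rω² cosθ (ω constant).
|a| = rω²|cosθ| = 0.065·(7.959)²·|cos 27.1°| = 3.6651 m/s².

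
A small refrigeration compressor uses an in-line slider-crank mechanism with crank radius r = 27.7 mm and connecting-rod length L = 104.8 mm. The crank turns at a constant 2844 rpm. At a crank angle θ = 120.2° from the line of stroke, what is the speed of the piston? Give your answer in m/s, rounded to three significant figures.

6.16

ω = 2π·2844/60 = 297.8 rad/s
For an in-line slider-crank, x = r cosθ + √(L² − r² sin²θ), so v = −rω sinθ·[1 + r cosθ/√(L² − r² sin²θ)].
With r = 0.0277 m, L = 0.1048 m, θ = 120.2°: √(L² − r² sin²θ) = 0.10203 m.
v = −0.0277·297.8·0.86427·[1 + 0.0277·-0.50302/0.10203] = -6.1563 m/s.
|v| = 6.1563 m/s.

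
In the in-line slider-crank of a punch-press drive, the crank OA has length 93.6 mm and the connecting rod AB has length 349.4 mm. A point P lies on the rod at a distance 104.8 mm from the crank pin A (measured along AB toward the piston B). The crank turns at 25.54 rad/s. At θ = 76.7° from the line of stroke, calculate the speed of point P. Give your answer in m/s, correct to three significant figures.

2.40

ω = 25.54 rad/s.  Crank-pin speed |V_A| = rω = 2.3905 m/s, perpendicular to OA.
Rod angle: sinφ = −(r/L) sinθ ⇒ φ = -15.112°; ω_rod = −rω cosθ/√(L²−r²sin²θ) = -1.6303 rad/s.
V_P = V_A + ω_rod × AP, with AP = 0.1048 m along the rod.
Components: V_Px = −rω sinθ − a·ω_rod·sinφ = -2.371 m/s;  V_Py = rω cosθ + a·ω_rod·cosφ = +0.38499 m/s.
|V_P| = √(V_Px² + V_Py²) = 2.402 m/s.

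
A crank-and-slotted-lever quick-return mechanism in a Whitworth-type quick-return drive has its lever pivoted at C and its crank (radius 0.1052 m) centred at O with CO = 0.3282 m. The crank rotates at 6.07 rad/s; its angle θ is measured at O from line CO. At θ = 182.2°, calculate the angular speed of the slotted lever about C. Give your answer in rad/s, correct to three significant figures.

2.86

ω = 6.07 rad/s
Crank pin A relative to C: A = (d + r cosθ, r sinθ); lever angle φ = atan2(r sinθ, d + r cosθ).
Differentiating tanφ: φ̇ = rω(d cosθ + r)/(d² + r² + 2dr cosθ).
d² + r² + 2dr cosθ = |CA|² = 0.0497799 m²;  d cosθ + r = -0.22276 m.
|ω_lever| = |0.1052·6.07·-0.22276| / 0.0497799 = 2.8575 rad/s.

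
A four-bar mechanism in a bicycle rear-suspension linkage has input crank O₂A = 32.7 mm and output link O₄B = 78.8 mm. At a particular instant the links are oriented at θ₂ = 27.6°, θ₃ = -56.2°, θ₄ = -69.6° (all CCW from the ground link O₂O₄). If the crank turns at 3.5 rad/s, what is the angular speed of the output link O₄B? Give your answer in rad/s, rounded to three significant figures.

6.23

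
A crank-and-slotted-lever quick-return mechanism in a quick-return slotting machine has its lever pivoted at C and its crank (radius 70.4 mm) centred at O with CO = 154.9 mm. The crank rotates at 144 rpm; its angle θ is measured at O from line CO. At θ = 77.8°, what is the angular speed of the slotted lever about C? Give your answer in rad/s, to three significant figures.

ω = 15.08 rad/s (from 144 rpm).
Crank pin A relative to C: A = (d + r cosθ, r sinθ); lever angle φ = atan2(r sinθ, d + r cosθ).
Differentiating tanφ: φ̇ = rω(d cosθ + r)/(d² + r² + 2dr cosθ).
d² + r² + 2dr cosθ = |CA|² = 0.0335591 m²;  d cosθ + r = +0.10313 m.
|ω_lever| = |0.0704·15.08·+0.10313| / 0.0335591 = 3.2625 rad/s.

3.26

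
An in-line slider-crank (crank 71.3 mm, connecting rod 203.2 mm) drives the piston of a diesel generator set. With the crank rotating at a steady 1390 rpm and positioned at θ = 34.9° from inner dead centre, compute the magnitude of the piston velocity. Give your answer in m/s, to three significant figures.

ω = 2π·1390/60 = 145.6 rad/s
For an in-line slider-crank, x = r cosθ + √(L² − r² sin²θ), so v = −rω sinθ·[1 + r cosθ/√(L² − r² sin²θ)].
With r = 0.0713 m, L = 0.2032 m, θ = 34.9°: √(L² − r² sin²θ) = 0.19906 m.
v = −0.0713·145.6·0.57215·[1 + 0.0713·0.82015/0.19906] = -7.6823 m/s.
|v| = 7.6823 m/s.

7.68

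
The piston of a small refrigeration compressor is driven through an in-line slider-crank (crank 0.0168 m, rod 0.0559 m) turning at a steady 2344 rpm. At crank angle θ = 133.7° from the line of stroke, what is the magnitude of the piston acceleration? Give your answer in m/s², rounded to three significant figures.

ω = 2π·2344/60 = 245.5 rad/s
x(θ) = r cosθ + √(L² − r² sin²θ); with ω constant, a = ω²·d²x/dθ².
d²x/dθ² = −r cosθ − r²(cos2θ)/√u − r⁴ sin²2θ/(4u^{3/2}),  u = L² − r² sin²θ = 0.00297729 m².
Substituting r = 0.0168 m, L = 0.0559 m, θ = 133.7°: d²x/dθ² = +0.011719 m.
a = ω²·d²x/dθ² = (245.5)²·(+0.011719) = +706.1 m/s²;  |a| = 706.1 m/s².

706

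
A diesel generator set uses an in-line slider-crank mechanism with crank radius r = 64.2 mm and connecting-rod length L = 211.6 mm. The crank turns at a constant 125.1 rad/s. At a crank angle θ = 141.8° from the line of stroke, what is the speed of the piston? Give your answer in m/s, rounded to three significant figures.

3.76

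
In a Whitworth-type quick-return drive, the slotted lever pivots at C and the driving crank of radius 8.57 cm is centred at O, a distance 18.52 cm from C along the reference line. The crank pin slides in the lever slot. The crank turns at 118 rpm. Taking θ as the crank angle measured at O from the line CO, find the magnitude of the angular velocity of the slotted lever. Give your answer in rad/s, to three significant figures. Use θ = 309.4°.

ω = 12.36 rad/s (from 118 rpm).
Crank pin A relative to C: A = (d + r cosθ, r sinθ); lever angle φ = atan2(r sinθ, d + r cosθ).
Differentiating tanφ: φ̇ = rω(d cosθ + r)/(d² + r² + 2dr cosθ).
d² + r² + 2dr cosθ = |CA|² = 0.061792 m²;  d cosθ + r = +0.20325 m.
|ω_lever| = |0.0857·12.36·+0.20325| / 0.061792 = 3.4833 rad/s.

3.48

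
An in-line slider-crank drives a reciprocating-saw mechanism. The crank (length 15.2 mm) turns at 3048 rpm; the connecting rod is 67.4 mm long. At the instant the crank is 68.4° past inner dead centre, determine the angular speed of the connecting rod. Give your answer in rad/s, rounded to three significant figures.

ω = 319.2 rad/s (converted from 3048 rpm).
The rod makes angle φ with the slider axis where L sinφ = r sinθ; differentiating, L cosφ·φ̇ = r ω cosθ.
L cosφ = √(L² − r² sin²θ) = 0.065902 m.
|ω_rod| = r ω |cosθ| / √(L² − r² sin²θ) = 0.0152·319.2·0.36812/0.065902 = 27.101 rad/s.

27.1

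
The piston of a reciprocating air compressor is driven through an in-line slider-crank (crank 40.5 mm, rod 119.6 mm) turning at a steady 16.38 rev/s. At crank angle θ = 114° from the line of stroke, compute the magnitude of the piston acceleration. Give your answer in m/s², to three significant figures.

274

ω = 2π·16.4 = 102.9 rad/s
x(θ) = r cosθ + √(L² − r² sin²θ); with ω constant, a = ω²·d²x/dθ².
d²x/dθ² = −r cosθ − r²(cos2θ)/√u − r⁴ sin²2θ/(4u^{3/2}),  u = L² − r² sin²θ = 0.0129353 m².
Substituting r = 0.0405 m, L = 0.1196 m, θ = 114°: d²x/dθ² = +0.02587 m.
a = ω²·d²x/dθ² = (102.9)²·(+0.02587) = +274.03 m/s²;  |a| = 274.03 m/s².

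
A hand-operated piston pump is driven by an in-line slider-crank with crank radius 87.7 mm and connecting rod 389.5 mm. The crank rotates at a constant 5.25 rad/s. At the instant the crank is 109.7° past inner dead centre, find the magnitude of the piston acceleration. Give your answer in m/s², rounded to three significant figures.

1.24

ω = 5.25 rad/s
x(θ) = r cosθ + √(L² − r² sin²θ); with ω constant, a = ω²·d²x/dθ².
d²x/dθ² = −r cosθ − r²(cos2θ)/√u − r⁴ sin²2θ/(4u^{3/2}),  u = L² − r² sin²θ = 0.144893 m².
Substituting r = 0.0877 m, L = 0.3895 m, θ = 109.7°: d²x/dθ² = +0.045069 m.
a = ω²·d²x/dθ² = (5.25)²·(+0.045069) = +1.2422 m/s²;  |a| = 1.2422 m/s².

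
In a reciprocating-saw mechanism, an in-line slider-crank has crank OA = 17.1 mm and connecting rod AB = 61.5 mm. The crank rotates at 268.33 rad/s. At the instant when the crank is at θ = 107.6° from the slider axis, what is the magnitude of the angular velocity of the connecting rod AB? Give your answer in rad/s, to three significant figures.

23.4

ω = 268.3 rad/s
The rod makes angle φ with the slider axis where L sinφ = r sinθ; differentiating, L cosφ·φ̇ = r ω cosθ.
L cosφ = √(L² − r² sin²θ) = 0.059301 m.
|ω_rod| = r ω |cosθ| / √(L² − r² sin²θ) = 0.0171·268.3·0.30237/0.059301 = 23.396 rad/s.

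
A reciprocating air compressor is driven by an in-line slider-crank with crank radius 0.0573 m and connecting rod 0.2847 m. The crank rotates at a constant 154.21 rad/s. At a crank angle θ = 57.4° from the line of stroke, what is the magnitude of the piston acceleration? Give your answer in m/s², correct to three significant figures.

620

ω = 154.2 rad/s
x(θ) = r cosθ + √(L² − r² sin²θ); with ω constant, a = ω²·d²x/dθ².
d²x/dθ² = −r cosθ − r²(cos2θ)/√u − r⁴ sin²2θ/(4u^{3/2}),  u = L² − r² sin²θ = 0.0787239 m².
Substituting r = 0.0573 m, L = 0.2847 m, θ = 57.4°: d²x/dθ² = -0.026064 m.
a = ω²·d²x/dθ² = (154.2)²·(-0.026064) = -619.81 m/s²;  |a| = 619.81 m/s².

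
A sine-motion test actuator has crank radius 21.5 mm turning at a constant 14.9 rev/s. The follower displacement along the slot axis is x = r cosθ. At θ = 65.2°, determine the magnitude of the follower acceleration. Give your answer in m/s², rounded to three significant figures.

ω = 93.62 rad/s (from 14.9 rev/s).
x = r cosθ ⇒ ẍ = −rω² cosθ (ω constant).
|a| = rω²|cosθ| = 0.0215·(93.62)²·|cos 65.2°| = 79.041 m/s².

79.0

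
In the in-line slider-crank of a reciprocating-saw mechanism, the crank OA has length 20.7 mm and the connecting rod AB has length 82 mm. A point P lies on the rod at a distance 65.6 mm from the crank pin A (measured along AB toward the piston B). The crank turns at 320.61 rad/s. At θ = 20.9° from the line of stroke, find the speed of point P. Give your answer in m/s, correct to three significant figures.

3.08

ω = 320.6 rad/s.  Crank-pin speed |V_A| = rω = 6.6366 m/s, perpendicular to OA.
Rod angle: sinφ = −(r/L) sinθ ⇒ φ = -5.167°; ω_rod = −rω cosθ/√(L²−r²sin²θ) = -75.918 rad/s.
V_P = V_A + ω_rod × AP, with AP = 0.0656 m along the rod.
Components: V_Px = −rω sinθ − a·ω_rod·sinφ = -2.816 m/s;  V_Py = rω cosθ + a·ω_rod·cosφ = +1.24 m/s.
|V_P| = √(V_Px² + V_Py²) = 3.0769 m/s.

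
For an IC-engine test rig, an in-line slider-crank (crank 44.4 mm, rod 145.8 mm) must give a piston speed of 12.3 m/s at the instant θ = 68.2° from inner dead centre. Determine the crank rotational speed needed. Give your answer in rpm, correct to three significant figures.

2550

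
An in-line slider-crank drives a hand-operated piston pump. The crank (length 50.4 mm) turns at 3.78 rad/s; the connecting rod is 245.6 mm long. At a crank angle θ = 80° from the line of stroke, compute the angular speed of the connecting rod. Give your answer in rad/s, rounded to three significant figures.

0.138

ω = 3.78 rad/s
The rod makes angle φ with the slider axis where L sinφ = r sinθ; differentiating, L cosφ·φ̇ = r ω cosθ.
L cosφ = √(L² − r² sin²θ) = 0.24053 m.
|ω_rod| = r ω |cosθ| / √(L² − r² sin²θ) = 0.0504·3.78·0.17365/0.24053 = 0.13754 rad/s.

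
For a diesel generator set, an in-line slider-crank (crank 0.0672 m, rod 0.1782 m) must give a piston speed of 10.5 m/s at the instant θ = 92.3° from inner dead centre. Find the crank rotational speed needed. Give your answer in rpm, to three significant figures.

For an in-line slider-crank, |v_piston| = rω|sinθ|·[1 + r cosθ/√(L² − r² sin²θ)].
With r = 0.0672 m, L = 0.1782 m, θ = 92.3°: the bracketed kinematic factor |dx/dθ| = 0.066049 m.
ω = v/|dx/dθ| = 10.5/0.066049 = 158.97 rad/s.
N = 60ω/(2π) = 1518.1 rpm.

1520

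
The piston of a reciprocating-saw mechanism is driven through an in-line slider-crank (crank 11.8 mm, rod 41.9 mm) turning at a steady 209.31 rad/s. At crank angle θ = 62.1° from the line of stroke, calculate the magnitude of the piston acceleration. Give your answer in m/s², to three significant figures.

ω = 209.3 rad/s
x(θ) = r cosθ + √(L² − r² sin²θ); with ω constant, a = ω²·d²x/dθ².
d²x/dθ² = −r cosθ − r²(cos2θ)/√u − r⁴ sin²2θ/(4u^{3/2}),  u = L² − r² sin²θ = 0.00164686 m².
Substituting r = 0.0118 m, L = 0.0419 m, θ = 62.1°: d²x/dθ² = -0.0036426 m.
a = ω²·d²x/dθ² = (209.3)²·(-0.0036426) = -159.59 m/s²;  |a| = 159.59 m/s².

160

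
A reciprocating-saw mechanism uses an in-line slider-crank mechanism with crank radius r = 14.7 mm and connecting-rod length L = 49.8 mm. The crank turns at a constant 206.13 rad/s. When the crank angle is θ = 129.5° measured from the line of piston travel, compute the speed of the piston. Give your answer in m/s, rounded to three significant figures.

1.89

ω = 206.1 rad/s
For an in-line slider-crank, x = r cosθ + √(L² − r² sin²θ), so v = −rω sinθ·[1 + r cosθ/√(L² − r² sin²θ)].
With r = 0.0147 m, L = 0.0498 m, θ = 129.5°: √(L² − r² sin²θ) = 0.048491 m.
v = −0.0147·206.1·0.77162·[1 + 0.0147·-0.63608/0.048491] = -1.8873 m/s.
|v| = 1.8873 m/s.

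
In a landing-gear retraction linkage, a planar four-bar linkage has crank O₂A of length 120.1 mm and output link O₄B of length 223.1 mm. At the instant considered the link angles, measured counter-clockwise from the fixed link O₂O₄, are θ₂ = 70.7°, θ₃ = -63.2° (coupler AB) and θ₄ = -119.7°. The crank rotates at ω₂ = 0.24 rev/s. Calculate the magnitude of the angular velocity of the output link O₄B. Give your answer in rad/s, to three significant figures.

0.701

ω₂ = 1.508 rad/s (from 0.24 rev/s).
Differentiating the loop-closure r₂e^{iθ₂}+r₃e^{iθ₃}=r₁+r₄e^{iθ₄} gives r₂ω₂e^{iθ₂}+r₃ω₃e^{iθ₃}=r₄ω₄e^{iθ₄}.
Eliminating the other unknown: ω₄ = r₂ω₂ sin(θ₂−θ₃) / [r₄ sin(θ₄−θ₃)].
Numerator sine = +0.72055; denominator sine = -0.83389.
Result = 0.1201·1.508·(+0.72055) / (0.2231·(-0.83389)) = -0.70144 rad/s; magnitude 0.70144 rad/s.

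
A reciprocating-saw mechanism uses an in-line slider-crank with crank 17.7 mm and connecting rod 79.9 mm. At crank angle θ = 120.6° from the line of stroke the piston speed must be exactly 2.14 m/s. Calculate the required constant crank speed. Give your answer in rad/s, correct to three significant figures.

159

For an in-line slider-crank, |v_piston| = rω|sinθ|·[1 + r cosθ/√(L² − r² sin²θ)].
With r = 0.0177 m, L = 0.0799 m, θ = 120.6°: the bracketed kinematic factor |dx/dθ| = 0.013485 m.
ω = v/|dx/dθ| = 2.14/0.013485 = 158.69 rad/s.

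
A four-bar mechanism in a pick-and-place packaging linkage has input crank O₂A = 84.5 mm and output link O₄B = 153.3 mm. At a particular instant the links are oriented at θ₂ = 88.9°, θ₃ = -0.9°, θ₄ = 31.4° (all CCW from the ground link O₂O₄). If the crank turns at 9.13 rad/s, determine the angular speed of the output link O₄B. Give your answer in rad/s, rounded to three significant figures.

ω₂ = 9.13 rad/s
Differentiating the loop-closure r₂e^{iθ₂}+r₃e^{iθ₃}=r₁+r₄e^{iθ₄} gives r₂ω₂e^{iθ₂}+r₃ω₃e^{iθ₃}=r₄ω₄e^{iθ₄}.
Eliminating the other unknown: ω₄ = r₂ω₂ sin(θ₂−θ₃) / [r₄ sin(θ₄−θ₃)].
Numerator sine = +0.99999; denominator sine = +0.53435.
Result = 0.0845·9.13·(+0.99999) / (0.1533·(+0.53435)) = +9.4179 rad/s; magnitude 9.4179 rad/s.

9.42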